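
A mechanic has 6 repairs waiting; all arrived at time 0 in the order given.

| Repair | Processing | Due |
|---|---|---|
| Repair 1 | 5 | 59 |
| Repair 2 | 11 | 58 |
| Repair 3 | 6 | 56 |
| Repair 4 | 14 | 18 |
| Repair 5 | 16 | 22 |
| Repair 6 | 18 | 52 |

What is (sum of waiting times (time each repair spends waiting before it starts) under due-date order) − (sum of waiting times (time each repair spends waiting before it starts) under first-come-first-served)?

80

EDD (increasing due date): Repair 4 Repair 5 Repair 6 Repair 3 Repair 2 Repair 1.
Repair 4: waits 0, runs 0→14
Repair 5: waits 14, runs 14→30
Repair 6: waits 30, runs 30→48
Repair 3: waits 48, runs 48→54
Repair 2: waits 54, runs 54→65
Repair 1: waits 65, runs 65→70
Sum = 0+14+30+48+54+65 = 211.
FIFO (arrival order): Repair 1 Repair 2 Repair 3 Repair 4 Repair 5 Repair 6.
Repair 1: waits 0, runs 0→5
Repair 2: waits 5, runs 5→16
Repair 3: waits 16, runs 16→22
Repair 4: waits 22, runs 22→36
Repair 5: waits 36, runs 36→52
Repair 6: waits 52, runs 52→70
Sum = 0+5+16+22+36+52 = 131.
Difference = 211 − 131 = 80.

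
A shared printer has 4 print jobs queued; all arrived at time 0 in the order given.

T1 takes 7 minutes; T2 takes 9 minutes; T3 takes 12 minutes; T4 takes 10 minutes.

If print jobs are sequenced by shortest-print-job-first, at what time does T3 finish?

38

SPT (increasing processing time): T1 T2 T4 T3.
T1: 0→7
T2: 7→16
T4: 16→26
T3: 26→38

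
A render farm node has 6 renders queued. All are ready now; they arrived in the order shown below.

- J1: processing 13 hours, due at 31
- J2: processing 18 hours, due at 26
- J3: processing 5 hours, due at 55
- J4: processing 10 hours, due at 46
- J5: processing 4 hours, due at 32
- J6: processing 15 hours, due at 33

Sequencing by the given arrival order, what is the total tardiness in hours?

55

FIFO (arrival order): J1 J2 J3 J4 J5 J6.
J1: 0→13, due 31, tardiness 0
J2: 13→31, due 26, tardiness 5
J3: 31→36, due 55, tardiness 0
J4: 36→46, due 46, tardiness 0
J5: 46→50, due 32, tardiness 18
J6: 50→65, due 33, tardiness 32
Sum = 0+5+0+0+18+32 = 55.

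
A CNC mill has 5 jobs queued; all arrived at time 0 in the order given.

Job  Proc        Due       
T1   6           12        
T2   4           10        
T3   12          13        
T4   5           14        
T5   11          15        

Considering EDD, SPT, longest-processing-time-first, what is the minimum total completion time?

EDD (increasing due date): T2 T1 T3 T4 T5.
T2: 0→4
T1: 4→10
T3: 10→22
T4: 22→27
T5: 27→38
Sum = 4+10+22+27+38 = 101.
SPT (increasing processing time): T2 T4 T1 T5 T3.
T2: 0→4
T4: 4→9
T1: 9→15
T5: 15→26
T3: 26→38
Sum = 4+9+15+26+38 = 92.
LPT (decreasing processing time): T3 T5 T1 T4 T2.
T3: 0→12
T5: 12→23
T1: 23→29
T4: 29→34
T2: 34→38
Sum = 12+23+29+34+38 = 136.
EDD 101, SPT 92, LPT 136 → minimum 92.

92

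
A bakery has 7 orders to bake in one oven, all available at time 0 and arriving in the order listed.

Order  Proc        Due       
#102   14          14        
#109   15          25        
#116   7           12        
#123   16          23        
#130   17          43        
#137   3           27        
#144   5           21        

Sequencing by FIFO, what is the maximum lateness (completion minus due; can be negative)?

FIFO (arrival order): #102 #109 #116 #123 #130 #137 #144.
#102: 0→14, due 14, lateness 0
#109: 14→29, due 25, lateness 4
#116: 29→36, due 12, lateness 24
#123: 36→52, due 23, lateness 29
#130: 52→69, due 43, lateness 26
#137: 69→72, due 27, lateness 45
#144: 72→77, due 21, lateness 56
Maximum = 56.

56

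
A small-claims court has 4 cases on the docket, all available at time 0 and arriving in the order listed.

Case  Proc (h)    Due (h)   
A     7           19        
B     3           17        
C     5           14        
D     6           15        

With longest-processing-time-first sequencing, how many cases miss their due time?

LPT (decreasing processing time): A D C B.
A: 0→7, due 19, tardiness 0
D: 7→13, due 15, tardiness 0
C: 13→18, due 14, tardiness 4
B: 18→21, due 17, tardiness 4
Late cases: 2.

2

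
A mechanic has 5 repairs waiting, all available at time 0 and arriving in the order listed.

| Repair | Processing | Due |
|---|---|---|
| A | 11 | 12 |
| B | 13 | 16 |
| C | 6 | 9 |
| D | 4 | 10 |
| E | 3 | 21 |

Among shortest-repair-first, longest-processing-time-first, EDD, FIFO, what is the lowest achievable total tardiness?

SPT (increasing processing time): E D C A B.
E: 0→3, due 21, tardiness 0
D: 3→7, due 10, tardiness 0
C: 7→13, due 9, tardiness 4
A: 13→24, due 12, tardiness 12
B: 24→37, due 16, tardiness 21
Sum = 0+0+4+12+21 = 37.
LPT (decreasing processing time): B A C D E.
B: 0→13, due 16, tardiness 0
A: 13→24, due 12, tardiness 12
C: 24→30, due 9, tardiness 21
D: 30→34, due 10, tardiness 24
E: 34→37, due 21, tardiness 16
Sum = 0+12+21+24+16 = 73.
EDD (increasing due date): C D A B E.
C: 0→6, due 9, tardiness 0
D: 6→10, due 10, tardiness 0
A: 10→21, due 12, tardiness 9
B: 21→34, due 16, tardiness 18
E: 34→37, due 21, tardiness 16
Sum = 0+0+9+18+16 = 43.
FIFO (arrival order): A B C D E.
A: 0→11, due 12, tardiness 0
B: 11→24, due 16, tardiness 8
C: 24→30, due 9, tardiness 21
D: 30→34, due 10, tardiness 24
E: 34→37, due 21, tardiness 16
Sum = 0+8+21+24+16 = 69.
SPT 37, LPT 73, EDD 43, FIFO 69 → minimum 37.

37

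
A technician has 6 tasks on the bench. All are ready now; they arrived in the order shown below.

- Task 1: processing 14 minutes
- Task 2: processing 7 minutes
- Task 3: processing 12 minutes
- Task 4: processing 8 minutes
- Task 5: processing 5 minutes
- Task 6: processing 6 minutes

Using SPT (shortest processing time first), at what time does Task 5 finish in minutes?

5

SPT (increasing processing time): Task 5 Task 6 Task 2 Task 4 Task 3 Task 1.
Task 5: 0→5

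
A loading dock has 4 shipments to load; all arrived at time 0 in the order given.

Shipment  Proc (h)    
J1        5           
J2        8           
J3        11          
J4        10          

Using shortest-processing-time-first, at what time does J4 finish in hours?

SPT (increasing processing time): J1 J2 J4 J3.
J1: 0→5
J2: 5→13
J4: 13→23

23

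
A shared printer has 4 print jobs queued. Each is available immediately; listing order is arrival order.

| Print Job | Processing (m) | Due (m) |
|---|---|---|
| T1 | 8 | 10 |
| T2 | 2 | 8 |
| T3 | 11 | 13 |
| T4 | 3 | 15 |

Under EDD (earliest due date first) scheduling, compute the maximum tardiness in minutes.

EDD (increasing due date): T2 T1 T3 T4.
T2: 0→2, due 8, tardiness 0
T1: 2→10, due 10, tardiness 0
T3: 10→21, due 13, tardiness 8
T4: 21→24, due 15, tardiness 9
Maximum = 9.

9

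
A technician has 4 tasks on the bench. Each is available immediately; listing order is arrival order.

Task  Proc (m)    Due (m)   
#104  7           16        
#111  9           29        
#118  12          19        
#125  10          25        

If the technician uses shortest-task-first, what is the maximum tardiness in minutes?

SPT (increasing processing time): #104 #111 #125 #118.
#104: 0→7, due 16, tardiness 0
#111: 7→16, due 29, tardiness 0
#125: 16→26, due 25, tardiness 1
#118: 26→38, due 19, tardiness 19
Maximum = 19.

19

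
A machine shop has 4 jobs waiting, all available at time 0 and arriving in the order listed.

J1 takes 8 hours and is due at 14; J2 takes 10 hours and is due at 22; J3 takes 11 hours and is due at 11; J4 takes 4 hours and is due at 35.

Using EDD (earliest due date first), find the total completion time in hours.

92

EDD (increasing due date): J3 J1 J2 J4.
J3: 0→11
J1: 11→19
J2: 19→29
J4: 29→33
Sum = 11+19+29+33 = 92.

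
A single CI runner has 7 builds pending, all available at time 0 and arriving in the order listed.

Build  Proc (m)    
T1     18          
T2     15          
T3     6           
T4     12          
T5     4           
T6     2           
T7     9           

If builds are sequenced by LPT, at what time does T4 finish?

LPT (decreasing processing time): T1 T2 T4 T7 T3 T5 T6.
T1: 0→18
T2: 18→33
T4: 33→45

45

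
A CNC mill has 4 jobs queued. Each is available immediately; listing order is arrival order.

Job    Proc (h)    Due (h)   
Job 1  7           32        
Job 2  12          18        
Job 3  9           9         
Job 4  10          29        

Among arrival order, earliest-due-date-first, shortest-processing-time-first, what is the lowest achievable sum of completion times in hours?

FIFO (arrival order): Job 1 Job 2 Job 3 Job 4.
Job 1: 0→7
Job 2: 7→19
Job 3: 19→28
Job 4: 28→38
Sum = 7+19+28+38 = 92.
EDD (increasing due date): Job 3 Job 2 Job 4 Job 1.
Job 3: 0→9
Job 2: 9→21
Job 4: 21→31
Job 1: 31→38
Sum = 9+21+31+38 = 99.
SPT (increasing processing time): Job 1 Job 3 Job 4 Job 2.
Job 1: 0→7
Job 3: 7→16
Job 4: 16→26
Job 2: 26→38
Sum = 7+16+26+38 = 87.
FIFO 92, EDD 99, SPT 87 → minimum 87.

87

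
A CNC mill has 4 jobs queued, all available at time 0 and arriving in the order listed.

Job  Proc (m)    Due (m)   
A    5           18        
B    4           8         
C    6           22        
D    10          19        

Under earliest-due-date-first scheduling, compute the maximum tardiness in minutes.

EDD (increasing due date): B A D C.
B: 0→4, due 8, tardiness 0
A: 4→9, due 18, tardiness 0
D: 9→19, due 19, tardiness 0
C: 19→25, due 22, tardiness 3
Maximum = 3.

3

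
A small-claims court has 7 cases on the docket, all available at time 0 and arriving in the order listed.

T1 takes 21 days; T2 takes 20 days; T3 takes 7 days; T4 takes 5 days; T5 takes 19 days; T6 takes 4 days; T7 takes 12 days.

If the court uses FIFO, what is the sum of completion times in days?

399

FIFO (arrival order): T1 T2 T3 T4 T5 T6 T7.
T1: 0→21
T2: 21→41
T3: 41→48
T4: 48→53
T5: 53→72
T6: 72→76
T7: 76→88
Sum = 21+41+48+53+72+76+88 = 399.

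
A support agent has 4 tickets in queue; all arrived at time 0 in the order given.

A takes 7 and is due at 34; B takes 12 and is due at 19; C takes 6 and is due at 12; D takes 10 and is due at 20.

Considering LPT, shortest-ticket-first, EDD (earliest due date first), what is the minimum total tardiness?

9

LPT (decreasing processing time): B D A C.
B: 0→12, due 19, tardiness 0
D: 12→22, due 20, tardiness 2
A: 22→29, due 34, tardiness 0
C: 29→35, due 12, tardiness 23
Sum = 0+2+0+23 = 25.
SPT (increasing processing time): C A D B.
C: 0→6, due 12, tardiness 0
A: 6→13, due 34, tardiness 0
D: 13→23, due 20, tardiness 3
B: 23→35, due 19, tardiness 16
Sum = 0+0+3+16 = 19.
EDD (increasing due date): C B D A.
C: 0→6, due 12, tardiness 0
B: 6→18, due 19, tardiness 0
D: 18→28, due 20, tardiness 8
A: 28→35, due 34, tardiness 1
Sum = 0+0+8+1 = 9.
LPT 25, SPT 19, EDD 9 → minimum 9.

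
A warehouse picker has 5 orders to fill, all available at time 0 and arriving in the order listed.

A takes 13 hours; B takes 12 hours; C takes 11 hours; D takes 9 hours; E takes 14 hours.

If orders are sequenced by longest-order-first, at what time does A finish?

LPT (decreasing processing time): E A B C D.
E: 0→14
A: 14→27

27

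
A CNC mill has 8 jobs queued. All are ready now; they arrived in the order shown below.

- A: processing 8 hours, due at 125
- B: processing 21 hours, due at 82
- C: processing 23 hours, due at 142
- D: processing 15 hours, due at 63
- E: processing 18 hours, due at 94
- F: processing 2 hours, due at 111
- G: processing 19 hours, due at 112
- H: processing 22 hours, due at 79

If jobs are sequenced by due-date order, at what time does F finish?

EDD (increasing due date): D H B E F G A C.
D: 0→15
H: 15→37
B: 37→58
E: 58→76
F: 76→78

78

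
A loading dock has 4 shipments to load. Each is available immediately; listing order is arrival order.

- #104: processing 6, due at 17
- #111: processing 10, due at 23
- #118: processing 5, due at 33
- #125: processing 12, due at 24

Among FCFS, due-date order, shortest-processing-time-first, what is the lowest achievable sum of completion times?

FIFO (arrival order): #104 #111 #118 #125.
#104: 0→6
#111: 6→16
#118: 16→21
#125: 21→33
Sum = 6+16+21+33 = 76.
EDD (increasing due date): #104 #111 #125 #118.
#104: 0→6
#111: 6→16
#125: 16→28
#118: 28→33
Sum = 6+16+28+33 = 83.
SPT (increasing processing time): #118 #104 #111 #125.
#118: 0→5
#104: 5→11
#111: 11→21
#125: 21→33
Sum = 5+11+21+33 = 70.
FIFO 76, EDD 83, SPT 70 → minimum 70.

70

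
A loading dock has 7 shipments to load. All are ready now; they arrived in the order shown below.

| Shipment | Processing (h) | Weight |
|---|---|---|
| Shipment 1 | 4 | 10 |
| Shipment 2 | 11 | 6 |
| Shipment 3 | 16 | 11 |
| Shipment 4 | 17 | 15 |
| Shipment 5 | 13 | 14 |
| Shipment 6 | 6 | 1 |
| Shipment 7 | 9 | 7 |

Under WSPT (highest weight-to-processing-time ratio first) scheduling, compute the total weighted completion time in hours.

2234

WSPT (decreasing weight/processing-time ratio): Shipment 1 Shipment 5 Shipment 4 Shipment 7 Shipment 3 Shipment 2 Shipment 6.
Shipment 1: finishes 4, weight 10, w·C = 40
Shipment 5: finishes 17, weight 14, w·C = 238
Shipment 4: finishes 34, weight 15, w·C = 510
Shipment 7: finishes 43, weight 7, w·C = 301
Shipment 3: finishes 59, weight 11, w·C = 649
Shipment 2: finishes 70, weight 6, w·C = 420
Shipment 6: finishes 76, weight 1, w·C = 76
Sum = 40+238+510+301+649+420+76 = 2234.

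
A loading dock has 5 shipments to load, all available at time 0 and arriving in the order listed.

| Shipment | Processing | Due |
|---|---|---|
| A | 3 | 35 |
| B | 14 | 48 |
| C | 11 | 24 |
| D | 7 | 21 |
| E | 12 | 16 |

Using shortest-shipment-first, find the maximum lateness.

SPT (increasing processing time): A D C E B.
A: 0→3, due 35, lateness -32
D: 3→10, due 21, lateness -11
C: 10→21, due 24, lateness -3
E: 21→33, due 16, lateness 17
B: 33→47, due 48, lateness -1
Maximum = 17.

17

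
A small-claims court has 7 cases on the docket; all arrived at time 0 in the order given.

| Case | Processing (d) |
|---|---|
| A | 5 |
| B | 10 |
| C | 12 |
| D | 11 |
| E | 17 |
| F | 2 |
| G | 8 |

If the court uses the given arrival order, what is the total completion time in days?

FIFO (arrival order): A B C D E F G.
A: 0→5
B: 5→15
C: 15→27
D: 27→38
E: 38→55
F: 55→57
G: 57→65
Sum = 5+15+27+38+55+57+65 = 262.

262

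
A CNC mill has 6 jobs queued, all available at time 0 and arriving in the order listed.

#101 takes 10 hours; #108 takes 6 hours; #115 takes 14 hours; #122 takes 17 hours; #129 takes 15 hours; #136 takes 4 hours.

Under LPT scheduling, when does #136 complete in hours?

LPT (decreasing processing time): #122 #129 #115 #101 #108 #136.
#122: 0→17
#129: 17→32
#115: 32→46
#101: 46→56
#108: 56→62
#136: 62→66

66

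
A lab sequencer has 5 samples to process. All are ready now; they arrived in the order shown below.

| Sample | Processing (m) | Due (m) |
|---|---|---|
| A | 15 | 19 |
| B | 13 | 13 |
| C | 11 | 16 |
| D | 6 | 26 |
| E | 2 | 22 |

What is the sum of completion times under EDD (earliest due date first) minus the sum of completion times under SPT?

56

EDD (increasing due date): B C A E D.
B: 0→13
C: 13→24
A: 24→39
E: 39→41
D: 41→47
Sum = 13+24+39+41+47 = 164.
SPT (increasing processing time): E D C B A.
E: 0→2
D: 2→8
C: 8→19
B: 19→32
A: 32→47
Sum = 2+8+19+32+47 = 108.
Difference = 164 − 108 = 56.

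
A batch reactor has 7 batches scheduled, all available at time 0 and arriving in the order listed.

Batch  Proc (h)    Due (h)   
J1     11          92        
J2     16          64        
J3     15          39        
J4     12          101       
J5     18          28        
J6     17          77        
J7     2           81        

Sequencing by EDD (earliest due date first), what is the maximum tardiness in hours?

0

EDD (increasing due date): J5 J3 J2 J6 J7 J1 J4.
J5: 0→18, due 28, tardiness 0
J3: 18→33, due 39, tardiness 0
J2: 33→49, due 64, tardiness 0
J6: 49→66, due 77, tardiness 0
J7: 66→68, due 81, tardiness 0
J1: 68→79, due 92, tardiness 0
J4: 79→91, due 101, tardiness 0
Maximum = 0.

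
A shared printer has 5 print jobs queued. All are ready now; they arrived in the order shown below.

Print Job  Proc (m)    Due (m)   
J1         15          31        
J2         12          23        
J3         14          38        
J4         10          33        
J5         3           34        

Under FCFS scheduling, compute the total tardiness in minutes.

FIFO (arrival order): J1 J2 J3 J4 J5.
J1: 0→15, due 31, tardiness 0
J2: 15→27, due 23, tardiness 4
J3: 27→41, due 38, tardiness 3
J4: 41→51, due 33, tardiness 18
J5: 51→54, due 34, tardiness 20
Sum = 0+4+3+18+20 = 45.

45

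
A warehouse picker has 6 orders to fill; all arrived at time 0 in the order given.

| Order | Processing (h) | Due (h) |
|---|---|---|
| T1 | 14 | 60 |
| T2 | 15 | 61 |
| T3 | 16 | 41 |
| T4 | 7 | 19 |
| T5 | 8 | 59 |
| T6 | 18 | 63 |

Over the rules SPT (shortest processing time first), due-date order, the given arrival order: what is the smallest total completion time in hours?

233

SPT (increasing processing time): T4 T5 T1 T2 T3 T6.
T4: 0→7
T5: 7→15
T1: 15→29
T2: 29→44
T3: 44→60
T6: 60→78
Sum = 7+15+29+44+60+78 = 233.
EDD (increasing due date): T4 T3 T5 T1 T2 T6.
T4: 0→7
T3: 7→23
T5: 23→31
T1: 31→45
T2: 45→60
T6: 60→78
Sum = 7+23+31+45+60+78 = 244.
FIFO (arrival order): T1 T2 T3 T4 T5 T6.
T1: 0→14
T2: 14→29
T3: 29→45
T4: 45→52
T5: 52→60
T6: 60→78
Sum = 14+29+45+52+60+78 = 278.
SPT 233, EDD 244, FIFO 278 → minimum 233.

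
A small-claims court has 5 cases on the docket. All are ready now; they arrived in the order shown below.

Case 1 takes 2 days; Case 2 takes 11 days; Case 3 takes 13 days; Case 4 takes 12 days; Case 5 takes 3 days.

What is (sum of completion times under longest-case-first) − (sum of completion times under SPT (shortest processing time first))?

62

LPT (decreasing processing time): Case 3 Case 4 Case 2 Case 5 Case 1.
Case 3: 0→13
Case 4: 13→25
Case 2: 25→36
Case 5: 36→39
Case 1: 39→41
Sum = 13+25+36+39+41 = 154.
SPT (increasing processing time): Case 1 Case 5 Case 2 Case 4 Case 3.
Case 1: 0→2
Case 5: 2→5
Case 2: 5→16
Case 4: 16→28
Case 3: 28→41
Sum = 2+5+16+28+41 = 92.
Difference = 154 − 92 = 62.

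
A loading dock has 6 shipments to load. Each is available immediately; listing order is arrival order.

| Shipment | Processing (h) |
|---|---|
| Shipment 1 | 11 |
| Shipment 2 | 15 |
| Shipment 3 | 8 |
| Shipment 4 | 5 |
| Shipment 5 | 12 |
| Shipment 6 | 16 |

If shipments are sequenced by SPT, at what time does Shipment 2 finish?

51

SPT (increasing processing time): Shipment 4 Shipment 3 Shipment 1 Shipment 5 Shipment 2 Shipment 6.
Shipment 4: 0→5
Shipment 3: 5→13
Shipment 1: 13→24
Shipment 5: 24→36
Shipment 2: 36→51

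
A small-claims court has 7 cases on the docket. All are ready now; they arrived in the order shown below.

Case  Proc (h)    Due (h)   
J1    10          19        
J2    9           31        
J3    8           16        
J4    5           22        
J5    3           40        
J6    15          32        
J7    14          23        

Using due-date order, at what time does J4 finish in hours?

EDD (increasing due date): J3 J1 J4 J7 J2 J6 J5.
J3: 0→8
J1: 8→18
J4: 18→23

23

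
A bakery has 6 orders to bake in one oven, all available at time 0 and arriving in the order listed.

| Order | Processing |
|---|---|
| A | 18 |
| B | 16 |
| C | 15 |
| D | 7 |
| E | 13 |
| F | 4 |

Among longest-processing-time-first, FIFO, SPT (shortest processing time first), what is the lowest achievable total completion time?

LPT (decreasing processing time): A B C E D F.
A: 0→18
B: 18→34
C: 34→49
E: 49→62
D: 62→69
F: 69→73
Sum = 18+34+49+62+69+73 = 305.
FIFO (arrival order): A B C D E F.
A: 0→18
B: 18→34
C: 34→49
D: 49→56
E: 56→69
F: 69→73
Sum = 18+34+49+56+69+73 = 299.
SPT (increasing processing time): F D E C B A.
F: 0→4
D: 4→11
E: 11→24
C: 24→39
B: 39→55
A: 55→73
Sum = 4+11+24+39+55+73 = 206.
LPT 305, FIFO 299, SPT 206 → minimum 206.

206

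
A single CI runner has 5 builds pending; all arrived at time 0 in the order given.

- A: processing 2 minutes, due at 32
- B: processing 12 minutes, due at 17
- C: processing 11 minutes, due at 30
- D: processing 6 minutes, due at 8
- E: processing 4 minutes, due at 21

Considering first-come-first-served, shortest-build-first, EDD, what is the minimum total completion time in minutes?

78

FIFO (arrival order): A B C D E.
A: 0→2
B: 2→14
C: 14→25
D: 25→31
E: 31→35
Sum = 2+14+25+31+35 = 107.
SPT (increasing processing time): A E D C B.
A: 0→2
E: 2→6
D: 6→12
C: 12→23
B: 23→35
Sum = 2+6+12+23+35 = 78.
EDD (increasing due date): D B E C A.
D: 0→6
B: 6→18
E: 18→22
C: 22→33
A: 33→35
Sum = 6+18+22+33+35 = 114.
FIFO 107, SPT 78, EDD 114 → minimum 78.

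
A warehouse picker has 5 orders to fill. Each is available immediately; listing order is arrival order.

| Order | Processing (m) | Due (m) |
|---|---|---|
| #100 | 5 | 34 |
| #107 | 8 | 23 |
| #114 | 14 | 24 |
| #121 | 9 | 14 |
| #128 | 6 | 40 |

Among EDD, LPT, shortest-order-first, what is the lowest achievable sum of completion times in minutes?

105

EDD (increasing due date): #121 #107 #114 #100 #128.
#121: 0→9
#107: 9→17
#114: 17→31
#100: 31→36
#128: 36→42
Sum = 9+17+31+36+42 = 135.
LPT (decreasing processing time): #114 #121 #107 #128 #100.
#114: 0→14
#121: 14→23
#107: 23→31
#128: 31→37
#100: 37→42
Sum = 14+23+31+37+42 = 147.
SPT (increasing processing time): #100 #128 #107 #121 #114.
#100: 0→5
#128: 5→11
#107: 11→19
#121: 19→28
#114: 28→42
Sum = 5+11+19+28+42 = 105.
EDD 135, LPT 147, SPT 105 → minimum 105.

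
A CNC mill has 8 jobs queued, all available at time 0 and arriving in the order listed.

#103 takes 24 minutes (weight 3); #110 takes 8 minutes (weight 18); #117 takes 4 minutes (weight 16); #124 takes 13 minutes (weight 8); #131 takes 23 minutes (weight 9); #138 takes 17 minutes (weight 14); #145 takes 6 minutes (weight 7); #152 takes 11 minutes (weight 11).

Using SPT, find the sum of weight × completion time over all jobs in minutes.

2995

SPT (increasing processing time): #117 #145 #110 #152 #124 #138 #131 #103.
#117: finishes 4, weight 16, w·C = 64
#145: finishes 10, weight 7, w·C = 70
#110: finishes 18, weight 18, w·C = 324
#152: finishes 29, weight 11, w·C = 319
#124: finishes 42, weight 8, w·C = 336
#138: finishes 59, weight 14, w·C = 826
#131: finishes 82, weight 9, w·C = 738
#103: finishes 106, weight 3, w·C = 318
Sum = 64+70+324+319+336+826+738+318 = 2995.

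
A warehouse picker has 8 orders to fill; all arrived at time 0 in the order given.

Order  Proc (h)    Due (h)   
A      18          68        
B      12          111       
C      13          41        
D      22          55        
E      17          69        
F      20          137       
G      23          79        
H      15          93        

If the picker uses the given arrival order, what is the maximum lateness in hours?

FIFO (arrival order): A B C D E F G H.
A: 0→18, due 68, lateness -50
B: 18→30, due 111, lateness -81
C: 30→43, due 41, lateness 2
D: 43→65, due 55, lateness 10
E: 65→82, due 69, lateness 13
F: 82→102, due 137, lateness -35
G: 102→125, due 79, lateness 46
H: 125→140, due 93, lateness 47
Maximum = 47.

47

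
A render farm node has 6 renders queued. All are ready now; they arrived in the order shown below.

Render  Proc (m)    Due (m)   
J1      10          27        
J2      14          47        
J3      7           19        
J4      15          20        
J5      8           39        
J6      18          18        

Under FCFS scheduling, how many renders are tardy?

4

FIFO (arrival order): J1 J2 J3 J4 J5 J6.
J1: 0→10, due 27, tardiness 0
J2: 10→24, due 47, tardiness 0
J3: 24→31, due 19, tardiness 12
J4: 31→46, due 20, tardiness 26
J5: 46→54, due 39, tardiness 15
J6: 54→72, due 18, tardiness 54
Late renders: 4.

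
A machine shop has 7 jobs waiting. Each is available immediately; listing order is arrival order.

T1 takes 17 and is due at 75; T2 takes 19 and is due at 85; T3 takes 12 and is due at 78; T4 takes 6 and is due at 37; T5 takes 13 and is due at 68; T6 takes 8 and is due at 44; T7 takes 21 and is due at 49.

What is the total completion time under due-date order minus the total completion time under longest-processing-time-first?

-115

EDD (increasing due date): T4 T6 T7 T5 T1 T3 T2.
T4: 0→6
T6: 6→14
T7: 14→35
T5: 35→48
T1: 48→65
T3: 65→77
T2: 77→96
Sum = 6+14+35+48+65+77+96 = 341.
LPT (decreasing processing time): T7 T2 T1 T5 T3 T6 T4.
T7: 0→21
T2: 21→40
T1: 40→57
T5: 57→70
T3: 70→82
T6: 82→90
T4: 90→96
Sum = 21+40+57+70+82+90+96 = 456.
Difference = 341 − 456 = -115.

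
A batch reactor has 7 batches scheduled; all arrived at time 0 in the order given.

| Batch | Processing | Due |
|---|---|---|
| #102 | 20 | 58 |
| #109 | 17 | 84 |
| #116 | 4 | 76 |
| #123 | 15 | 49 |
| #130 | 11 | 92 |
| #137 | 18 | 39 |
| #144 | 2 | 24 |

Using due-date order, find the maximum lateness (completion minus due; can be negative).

EDD (increasing due date): #144 #137 #123 #102 #116 #109 #130.
#144: 0→2, due 24, lateness -22
#137: 2→20, due 39, lateness -19
#123: 20→35, due 49, lateness -14
#102: 35→55, due 58, lateness -3
#116: 55→59, due 76, lateness -17
#109: 59→76, due 84, lateness -8
#130: 76→87, due 92, lateness -5
Maximum = -3.

-3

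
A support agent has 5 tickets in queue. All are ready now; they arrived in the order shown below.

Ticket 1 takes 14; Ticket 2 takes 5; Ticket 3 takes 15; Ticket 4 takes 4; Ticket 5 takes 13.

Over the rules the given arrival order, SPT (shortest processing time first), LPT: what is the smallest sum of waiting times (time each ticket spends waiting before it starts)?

FIFO (arrival order): Ticket 1 Ticket 2 Ticket 3 Ticket 4 Ticket 5.
Ticket 1: waits 0, runs 0→14
Ticket 2: waits 14, runs 14→19
Ticket 3: waits 19, runs 19→34
Ticket 4: waits 34, runs 34→38
Ticket 5: waits 38, runs 38→51
Sum = 0+14+19+34+38 = 105.
SPT (increasing processing time): Ticket 4 Ticket 2 Ticket 5 Ticket 1 Ticket 3.
Ticket 4: waits 0, runs 0→4
Ticket 2: waits 4, runs 4→9
Ticket 5: waits 9, runs 9→22
Ticket 1: waits 22, runs 22→36
Ticket 3: waits 36, runs 36→51
Sum = 0+4+9+22+36 = 71.
LPT (decreasing processing time): Ticket 3 Ticket 1 Ticket 5 Ticket 2 Ticket 4.
Ticket 3: waits 0, runs 0→15
Ticket 1: waits 15, runs 15→29
Ticket 5: waits 29, runs 29→42
Ticket 2: waits 42, runs 42→47
Ticket 4: waits 47, runs 47→51
Sum = 0+15+29+42+47 = 133.
FIFO 105, SPT 71, LPT 133 → minimum 71.

71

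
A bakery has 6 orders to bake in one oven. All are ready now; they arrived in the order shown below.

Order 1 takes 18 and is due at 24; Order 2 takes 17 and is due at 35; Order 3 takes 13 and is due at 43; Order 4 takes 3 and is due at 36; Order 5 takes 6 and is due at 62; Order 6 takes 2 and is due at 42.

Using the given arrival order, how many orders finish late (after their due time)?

3

FIFO (arrival order): Order 1 Order 2 Order 3 Order 4 Order 5 Order 6.
Order 1: 0→18, due 24, tardiness 0
Order 2: 18→35, due 35, tardiness 0
Order 3: 35→48, due 43, tardiness 5
Order 4: 48→51, due 36, tardiness 15
Order 5: 51→57, due 62, tardiness 0
Order 6: 57→59, due 42, tardiness 17
Late orders: 3.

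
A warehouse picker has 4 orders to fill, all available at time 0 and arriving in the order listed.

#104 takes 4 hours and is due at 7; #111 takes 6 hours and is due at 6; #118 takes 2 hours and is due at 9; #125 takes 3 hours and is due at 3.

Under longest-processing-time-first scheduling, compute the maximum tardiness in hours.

LPT (decreasing processing time): #111 #104 #125 #118.
#111: 0→6, due 6, tardiness 0
#104: 6→10, due 7, tardiness 3
#125: 10→13, due 3, tardiness 10
#118: 13→15, due 9, tardiness 6
Maximum = 10.

10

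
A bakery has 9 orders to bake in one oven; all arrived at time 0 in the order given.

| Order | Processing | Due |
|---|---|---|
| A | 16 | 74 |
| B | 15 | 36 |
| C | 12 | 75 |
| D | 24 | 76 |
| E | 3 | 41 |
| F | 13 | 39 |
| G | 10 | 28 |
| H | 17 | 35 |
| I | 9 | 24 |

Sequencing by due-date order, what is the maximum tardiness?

43

EDD (increasing due date): I G H B F E A C D.
I: 0→9, due 24, tardiness 0
G: 9→19, due 28, tardiness 0
H: 19→36, due 35, tardiness 1
B: 36→51, due 36, tardiness 15
F: 51→64, due 39, tardiness 25
E: 64→67, due 41, tardiness 26
A: 67→83, due 74, tardiness 9
C: 83→95, due 75, tardiness 20
D: 95→119, due 76, tardiness 43
Maximum = 43.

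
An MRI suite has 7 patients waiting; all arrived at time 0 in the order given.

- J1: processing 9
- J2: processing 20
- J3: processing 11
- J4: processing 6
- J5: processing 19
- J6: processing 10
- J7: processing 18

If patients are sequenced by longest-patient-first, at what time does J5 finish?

39

LPT (decreasing processing time): J2 J5 J7 J3 J6 J1 J4.
J2: 0→20
J5: 20→39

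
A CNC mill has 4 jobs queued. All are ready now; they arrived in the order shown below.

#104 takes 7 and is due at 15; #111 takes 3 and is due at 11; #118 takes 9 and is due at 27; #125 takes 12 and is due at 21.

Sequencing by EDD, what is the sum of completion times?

66

EDD (increasing due date): #111 #104 #125 #118.
#111: 0→3
#104: 3→10
#125: 10→22
#118: 22→31
Sum = 3+10+22+31 = 66.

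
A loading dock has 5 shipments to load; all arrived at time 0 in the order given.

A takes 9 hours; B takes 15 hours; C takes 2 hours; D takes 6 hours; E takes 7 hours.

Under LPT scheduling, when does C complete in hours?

39

LPT (decreasing processing time): B A E D C.
B: 0→15
A: 15→24
E: 24→31
D: 31→37
C: 37→39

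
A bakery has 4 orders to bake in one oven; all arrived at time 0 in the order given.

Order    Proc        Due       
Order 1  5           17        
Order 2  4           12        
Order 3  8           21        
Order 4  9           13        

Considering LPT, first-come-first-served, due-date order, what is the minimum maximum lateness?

LPT (decreasing processing time): Order 4 Order 3 Order 1 Order 2.
Order 4: 0→9, due 13, lateness -4
Order 3: 9→17, due 21, lateness -4
Order 1: 17→22, due 17, lateness 5
Order 2: 22→26, due 12, lateness 14
Maximum = 14.
FIFO (arrival order): Order 1 Order 2 Order 3 Order 4.
Order 1: 0→5, due 17, lateness -12
Order 2: 5→9, due 12, lateness -3
Order 3: 9→17, due 21, lateness -4
Order 4: 17→26, due 13, lateness 13
Maximum = 13.
EDD (increasing due date): Order 2 Order 4 Order 1 Order 3.
Order 2: 0→4, due 12, lateness -8
Order 4: 4→13, due 13, lateness 0
Order 1: 13→18, due 17, lateness 1
Order 3: 18→26, due 21, lateness 5
Maximum = 5.
LPT 14, FIFO 13, EDD 5 → minimum 5.

5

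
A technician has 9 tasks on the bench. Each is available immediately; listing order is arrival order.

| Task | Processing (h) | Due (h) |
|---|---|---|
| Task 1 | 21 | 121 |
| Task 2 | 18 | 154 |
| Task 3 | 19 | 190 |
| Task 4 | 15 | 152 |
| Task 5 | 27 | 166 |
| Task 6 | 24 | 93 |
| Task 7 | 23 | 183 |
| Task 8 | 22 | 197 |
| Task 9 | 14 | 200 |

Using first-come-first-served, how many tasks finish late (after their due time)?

1

FIFO (arrival order): Task 1 Task 2 Task 3 Task 4 Task 5 Task 6 Task 7 Task 8 Task 9.
Task 1: 0→21, due 121, tardiness 0
Task 2: 21→39, due 154, tardiness 0
Task 3: 39→58, due 190, tardiness 0
Task 4: 58→73, due 152, tardiness 0
Task 5: 73→100, due 166, tardiness 0
Task 6: 100→124, due 93, tardiness 31
Task 7: 124→147, due 183, tardiness 0
Task 8: 147→169, due 197, tardiness 0
Task 9: 169→183, due 200, tardiness 0
Late tasks: 1.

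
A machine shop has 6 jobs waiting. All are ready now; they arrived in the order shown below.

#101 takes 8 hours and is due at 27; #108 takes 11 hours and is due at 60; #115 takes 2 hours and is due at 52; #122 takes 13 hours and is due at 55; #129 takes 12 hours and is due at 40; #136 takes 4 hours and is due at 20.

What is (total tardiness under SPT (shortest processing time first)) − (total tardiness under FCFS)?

-36

SPT (increasing processing time): #115 #136 #101 #108 #129 #122.
#115: 0→2, due 52, tardiness 0
#136: 2→6, due 20, tardiness 0
#101: 6→14, due 27, tardiness 0
#108: 14→25, due 60, tardiness 0
#129: 25→37, due 40, tardiness 0
#122: 37→50, due 55, tardiness 0
Sum = 0+0+0+0+0+0 = 0.
FIFO (arrival order): #101 #108 #115 #122 #129 #136.
#101: 0→8, due 27, tardiness 0
#108: 8→19, due 60, tardiness 0
#115: 19→21, due 52, tardiness 0
#122: 21→34, due 55, tardiness 0
#129: 34→46, due 40, tardiness 6
#136: 46→50, due 20, tardiness 30
Sum = 0+0+0+0+6+30 = 36.
Difference = 0 − 36 = -36.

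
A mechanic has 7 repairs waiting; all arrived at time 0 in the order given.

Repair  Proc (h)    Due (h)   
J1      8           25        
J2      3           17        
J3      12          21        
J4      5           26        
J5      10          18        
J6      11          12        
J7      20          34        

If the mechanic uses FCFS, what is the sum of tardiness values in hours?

FIFO (arrival order): J1 J2 J3 J4 J5 J6 J7.
J1: 0→8, due 25, tardiness 0
J2: 8→11, due 17, tardiness 0
J3: 11→23, due 21, tardiness 2
J4: 23→28, due 26, tardiness 2
J5: 28→38, due 18, tardiness 20
J6: 38→49, due 12, tardiness 37
J7: 49→69, due 34, tardiness 35
Sum = 0+0+2+2+20+37+35 = 96.

96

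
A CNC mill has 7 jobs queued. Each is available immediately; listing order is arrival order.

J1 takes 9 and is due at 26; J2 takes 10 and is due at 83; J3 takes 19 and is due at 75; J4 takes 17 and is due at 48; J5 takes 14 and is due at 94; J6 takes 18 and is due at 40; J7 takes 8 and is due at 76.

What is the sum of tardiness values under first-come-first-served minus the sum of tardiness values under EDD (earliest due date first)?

FIFO (arrival order): J1 J2 J3 J4 J5 J6 J7.
J1: 0→9, due 26, tardiness 0
J2: 9→19, due 83, tardiness 0
J3: 19→38, due 75, tardiness 0
J4: 38→55, due 48, tardiness 7
J5: 55→69, due 94, tardiness 0
J6: 69→87, due 40, tardiness 47
J7: 87→95, due 76, tardiness 19
Sum = 0+0+0+7+0+47+19 = 73.
EDD (increasing due date): J1 J6 J4 J3 J7 J2 J5.
J1: 0→9, due 26, tardiness 0
J6: 9→27, due 40, tardiness 0
J4: 27→44, due 48, tardiness 0
J3: 44→63, due 75, tardiness 0
J7: 63→71, due 76, tardiness 0
J2: 71→81, due 83, tardiness 0
J5: 81→95, due 94, tardiness 1
Sum = 0+0+0+0+0+0+1 = 1.
Difference = 73 − 1 = 72.

72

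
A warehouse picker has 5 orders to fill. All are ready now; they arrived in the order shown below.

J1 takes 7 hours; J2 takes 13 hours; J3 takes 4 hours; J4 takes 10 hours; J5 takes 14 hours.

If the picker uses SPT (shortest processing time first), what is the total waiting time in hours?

70

SPT (increasing processing time): J3 J1 J4 J2 J5.
J3: waits 0, runs 0→4
J1: waits 4, runs 4→11
J4: waits 11, runs 11→21
J2: waits 21, runs 21→34
J5: waits 34, runs 34→48
Sum = 0+4+11+21+34 = 70.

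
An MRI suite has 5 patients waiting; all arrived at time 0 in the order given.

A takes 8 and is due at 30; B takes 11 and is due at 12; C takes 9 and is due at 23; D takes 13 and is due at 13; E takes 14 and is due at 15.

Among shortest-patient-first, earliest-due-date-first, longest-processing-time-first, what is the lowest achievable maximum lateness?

SPT (increasing processing time): A C B D E.
A: 0→8, due 30, lateness -22
C: 8→17, due 23, lateness -6
B: 17→28, due 12, lateness 16
D: 28→41, due 13, lateness 28
E: 41→55, due 15, lateness 40
Maximum = 40.
EDD (increasing due date): B D E C A.
B: 0→11, due 12, lateness -1
D: 11→24, due 13, lateness 11
E: 24→38, due 15, lateness 23
C: 38→47, due 23, lateness 24
A: 47→55, due 30, lateness 25
Maximum = 25.
LPT (decreasing processing time): E D B C A.
E: 0→14, due 15, lateness -1
D: 14→27, due 13, lateness 14
B: 27→38, due 12, lateness 26
C: 38→47, due 23, lateness 24
A: 47→55, due 30, lateness 25
Maximum = 26.
SPT 40, EDD 25, LPT 26 → minimum 25.

25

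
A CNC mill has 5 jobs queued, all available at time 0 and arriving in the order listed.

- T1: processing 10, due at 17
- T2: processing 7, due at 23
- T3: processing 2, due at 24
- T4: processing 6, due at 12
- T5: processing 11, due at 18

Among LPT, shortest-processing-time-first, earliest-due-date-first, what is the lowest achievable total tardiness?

LPT (decreasing processing time): T5 T1 T2 T4 T3.
T5: 0→11, due 18, tardiness 0
T1: 11→21, due 17, tardiness 4
T2: 21→28, due 23, tardiness 5
T4: 28→34, due 12, tardiness 22
T3: 34→36, due 24, tardiness 12
Sum = 0+4+5+22+12 = 43.
SPT (increasing processing time): T3 T4 T2 T1 T5.
T3: 0→2, due 24, tardiness 0
T4: 2→8, due 12, tardiness 0
T2: 8→15, due 23, tardiness 0
T1: 15→25, due 17, tardiness 8
T5: 25→36, due 18, tardiness 18
Sum = 0+0+0+8+18 = 26.
EDD (increasing due date): T4 T1 T5 T2 T3.
T4: 0→6, due 12, tardiness 0
T1: 6→16, due 17, tardiness 0
T5: 16→27, due 18, tardiness 9
T2: 27→34, due 23, tardiness 11
T3: 34→36, due 24, tardiness 12
Sum = 0+0+9+11+12 = 32.
LPT 43, SPT 26, EDD 32 → minimum 26.

26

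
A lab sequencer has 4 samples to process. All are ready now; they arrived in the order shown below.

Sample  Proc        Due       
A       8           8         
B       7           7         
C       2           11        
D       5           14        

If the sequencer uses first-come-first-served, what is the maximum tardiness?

FIFO (arrival order): A B C D.
A: 0→8, due 8, tardiness 0
B: 8→15, due 7, tardiness 8
C: 15→17, due 11, tardiness 6
D: 17→22, due 14, tardiness 8
Maximum = 8.

8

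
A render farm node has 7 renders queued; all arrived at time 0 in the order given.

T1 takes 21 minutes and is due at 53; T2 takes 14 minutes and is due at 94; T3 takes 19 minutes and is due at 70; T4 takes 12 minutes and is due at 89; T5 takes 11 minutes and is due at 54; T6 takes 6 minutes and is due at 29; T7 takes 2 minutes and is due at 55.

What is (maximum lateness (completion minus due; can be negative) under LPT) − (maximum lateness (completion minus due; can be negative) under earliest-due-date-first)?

LPT (decreasing processing time): T1 T3 T2 T4 T5 T6 T7.
T1: 0→21, due 53, lateness -32
T3: 21→40, due 70, lateness -30
T2: 40→54, due 94, lateness -40
T4: 54→66, due 89, lateness -23
T5: 66→77, due 54, lateness 23
T6: 77→83, due 29, lateness 54
T7: 83→85, due 55, lateness 30
Maximum = 54.
EDD (increasing due date): T6 T1 T5 T7 T3 T4 T2.
T6: 0→6, due 29, lateness -23
T1: 6→27, due 53, lateness -26
T5: 27→38, due 54, lateness -16
T7: 38→40, due 55, lateness -15
T3: 40→59, due 70, lateness -11
T4: 59→71, due 89, lateness -18
T2: 71→85, due 94, lateness -9
Maximum = -9.
Difference = 54 − -9 = 63.

63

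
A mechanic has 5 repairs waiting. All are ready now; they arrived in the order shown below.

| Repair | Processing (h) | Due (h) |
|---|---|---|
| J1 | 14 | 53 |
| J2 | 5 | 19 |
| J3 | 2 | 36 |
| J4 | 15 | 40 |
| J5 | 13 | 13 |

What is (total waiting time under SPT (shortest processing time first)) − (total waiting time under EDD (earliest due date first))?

-23

SPT (increasing processing time): J3 J2 J5 J1 J4.
J3: waits 0, runs 0→2
J2: waits 2, runs 2→7
J5: waits 7, runs 7→20
J1: waits 20, runs 20→34
J4: waits 34, runs 34→49
Sum = 0+2+7+20+34 = 63.
EDD (increasing due date): J5 J2 J3 J4 J1.
J5: waits 0, runs 0→13
J2: waits 13, runs 13→18
J3: waits 18, runs 18→20
J4: waits 20, runs 20→35
J1: waits 35, runs 35→49
Sum = 0+13+18+20+35 = 86.
Difference = 63 − 86 = -23.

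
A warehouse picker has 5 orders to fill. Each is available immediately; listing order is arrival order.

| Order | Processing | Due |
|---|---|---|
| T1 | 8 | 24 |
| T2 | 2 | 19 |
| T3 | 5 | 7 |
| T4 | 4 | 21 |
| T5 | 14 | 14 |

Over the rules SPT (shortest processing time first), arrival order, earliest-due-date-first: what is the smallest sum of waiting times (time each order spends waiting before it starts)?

38

SPT (increasing processing time): T2 T4 T3 T1 T5.
T2: waits 0, runs 0→2
T4: waits 2, runs 2→6
T3: waits 6, runs 6→11
T1: waits 11, runs 11→19
T5: waits 19, runs 19→33
Sum = 0+2+6+11+19 = 38.
FIFO (arrival order): T1 T2 T3 T4 T5.
T1: waits 0, runs 0→8
T2: waits 8, runs 8→10
T3: waits 10, runs 10→15
T4: waits 15, runs 15→19
T5: waits 19, runs 19→33
Sum = 0+8+10+15+19 = 52.
EDD (increasing due date): T3 T5 T2 T4 T1.
T3: waits 0, runs 0→5
T5: waits 5, runs 5→19
T2: waits 19, runs 19→21
T4: waits 21, runs 21→25
T1: waits 25, runs 25→33
Sum = 0+5+19+21+25 = 70.
SPT 38, FIFO 52, EDD 70 → minimum 38.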